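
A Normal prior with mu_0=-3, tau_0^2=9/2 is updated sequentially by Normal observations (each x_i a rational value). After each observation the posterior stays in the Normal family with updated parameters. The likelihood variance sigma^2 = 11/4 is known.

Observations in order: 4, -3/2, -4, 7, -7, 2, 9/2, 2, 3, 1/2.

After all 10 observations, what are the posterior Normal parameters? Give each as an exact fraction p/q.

mu_0=156/191, tau_0^2=99/382

obs 1: x=4 → posterior Normal(39/29, 99/58)
obs 2: x=-3/2 → posterior Normal(12/47, 99/94)
obs 3: x=-4 → posterior Normal(-12/13, 99/130)
obs 4: x=7 → posterior Normal(66/83, 99/166)
obs 5: x=-7 → posterior Normal(-60/101, 99/202)
obs 6: x=2 → posterior Normal(-24/119, 99/238)
obs 7: x=9/2 → posterior Normal(57/137, 99/274)
obs 8: x=2 → posterior Normal(3/5, 99/310)
obs 9: x=3 → posterior Normal(147/173, 99/346)
obs 10: x=1/2 → posterior Normal(156/191, 99/382)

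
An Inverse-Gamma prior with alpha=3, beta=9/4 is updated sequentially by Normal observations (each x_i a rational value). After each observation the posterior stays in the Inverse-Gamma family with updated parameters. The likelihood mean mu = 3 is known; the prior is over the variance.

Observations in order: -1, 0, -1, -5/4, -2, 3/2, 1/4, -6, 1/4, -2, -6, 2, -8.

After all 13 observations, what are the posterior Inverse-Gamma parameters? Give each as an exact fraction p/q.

obs 1: x=-1 → posterior Inverse-Gamma(7/2, 41/4)
obs 2: x=0 → posterior Inverse-Gamma(4, 59/4)
obs 3: x=-1 → posterior Inverse-Gamma(9/2, 91/4)
obs 4: x=-5/4 → posterior Inverse-Gamma(5, 1017/32)
obs 5: x=-2 → posterior Inverse-Gamma(11/2, 1417/32)
obs 6: x=3/2 → posterior Inverse-Gamma(6, 1453/32)
obs 7: x=1/4 → posterior Inverse-Gamma(13/2, 787/16)
obs 8: x=-6 → posterior Inverse-Gamma(7, 1435/16)
obs 9: x=1/4 → posterior Inverse-Gamma(15/2, 2991/32)
obs 10: x=-2 → posterior Inverse-Gamma(8, 3391/32)
obs 11: x=-6 → posterior Inverse-Gamma(17/2, 4687/32)
obs 12: x=2 → posterior Inverse-Gamma(9, 4703/32)
obs 13: x=-8 → posterior Inverse-Gamma(19/2, 6639/32)

alpha=19/2, beta=6639/32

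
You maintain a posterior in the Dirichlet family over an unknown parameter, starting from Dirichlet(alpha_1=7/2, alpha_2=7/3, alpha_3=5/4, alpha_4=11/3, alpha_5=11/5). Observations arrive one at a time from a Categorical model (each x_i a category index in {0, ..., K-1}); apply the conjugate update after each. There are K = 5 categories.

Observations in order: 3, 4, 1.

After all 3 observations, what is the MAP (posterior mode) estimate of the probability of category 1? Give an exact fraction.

140/657

obs 1: x=3 → posterior Dirichlet(7/2, 7/3, 5/4, 14/3, 11/5)
obs 2: x=4 → posterior Dirichlet(7/2, 7/3, 5/4, 14/3, 16/5)
obs 3: x=1 → posterior Dirichlet(7/2, 10/3, 5/4, 14/3, 16/5)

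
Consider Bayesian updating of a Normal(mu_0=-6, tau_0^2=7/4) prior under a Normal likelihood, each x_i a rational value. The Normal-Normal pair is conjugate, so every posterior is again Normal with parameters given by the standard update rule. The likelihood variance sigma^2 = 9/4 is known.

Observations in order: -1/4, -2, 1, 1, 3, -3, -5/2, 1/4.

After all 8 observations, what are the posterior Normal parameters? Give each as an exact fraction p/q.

mu_0=-11/10, tau_0^2=63/260

obs 1: x=-1/4 → posterior Normal(-223/64, 63/64)
obs 2: x=-2 → posterior Normal(-279/92, 63/92)
obs 3: x=1 → posterior Normal(-251/120, 21/40)
obs 4: x=1 → posterior Normal(-223/148, 63/148)
obs 5: x=3 → posterior Normal(-139/176, 63/176)
obs 6: x=-3 → posterior Normal(-223/204, 21/68)
obs 7: x=-5/2 → posterior Normal(-293/232, 63/232)
obs 8: x=1/4 → posterior Normal(-11/10, 63/260)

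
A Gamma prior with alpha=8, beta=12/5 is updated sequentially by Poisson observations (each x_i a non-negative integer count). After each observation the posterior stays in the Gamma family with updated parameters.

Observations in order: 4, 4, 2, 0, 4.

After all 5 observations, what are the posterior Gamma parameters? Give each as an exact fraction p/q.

obs 1: x=4 → posterior Gamma(12, 17/5)
obs 2: x=4 → posterior Gamma(16, 22/5)
obs 3: x=2 → posterior Gamma(18, 27/5)
obs 4: x=0 → posterior Gamma(18, 32/5)
obs 5: x=4 → posterior Gamma(22, 37/5)

alpha=22, beta=37/5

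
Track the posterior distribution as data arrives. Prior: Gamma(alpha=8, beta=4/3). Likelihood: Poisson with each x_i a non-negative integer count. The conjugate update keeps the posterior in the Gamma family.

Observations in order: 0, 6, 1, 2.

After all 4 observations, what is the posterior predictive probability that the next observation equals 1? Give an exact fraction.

obs 1: x=0 → posterior Gamma(8, 7/3)
obs 2: x=6 → posterior Gamma(14, 10/3)
obs 3: x=1 → posterior Gamma(15, 13/3)
obs 4: x=2 → posterior Gamma(17, 16/3)

15052543164146994118656/104127350297911241532841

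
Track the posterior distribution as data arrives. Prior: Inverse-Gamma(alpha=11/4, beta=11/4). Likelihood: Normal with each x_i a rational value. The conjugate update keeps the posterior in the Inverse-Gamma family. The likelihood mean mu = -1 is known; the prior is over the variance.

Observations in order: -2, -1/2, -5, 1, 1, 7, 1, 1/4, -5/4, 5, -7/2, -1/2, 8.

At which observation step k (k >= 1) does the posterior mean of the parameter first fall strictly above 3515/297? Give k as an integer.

obs 1: x=-2 → posterior Inverse-Gamma(13/4, 13/4)
obs 2: x=-1/2 → posterior Inverse-Gamma(15/4, 27/8)
obs 3: x=-5 → posterior Inverse-Gamma(17/4, 91/8)
obs 4: x=1 → posterior Inverse-Gamma(19/4, 107/8)
obs 5: x=1 → posterior Inverse-Gamma(21/4, 123/8)
obs 6: x=7 → posterior Inverse-Gamma(23/4, 379/8)
obs 7: x=1 → posterior Inverse-Gamma(25/4, 395/8)
obs 8: x=1/4 → posterior Inverse-Gamma(27/4, 1605/32)
obs 9: x=-5/4 → posterior Inverse-Gamma(29/4, 803/16)
obs 10: x=5 → posterior Inverse-Gamma(31/4, 1091/16)
obs 11: x=-7/2 → posterior Inverse-Gamma(33/4, 1141/16)
obs 12: x=-1/2 → posterior Inverse-Gamma(35/4, 1143/16)
obs 13: x=8 → posterior Inverse-Gamma(37/4, 1791/16)

k = 13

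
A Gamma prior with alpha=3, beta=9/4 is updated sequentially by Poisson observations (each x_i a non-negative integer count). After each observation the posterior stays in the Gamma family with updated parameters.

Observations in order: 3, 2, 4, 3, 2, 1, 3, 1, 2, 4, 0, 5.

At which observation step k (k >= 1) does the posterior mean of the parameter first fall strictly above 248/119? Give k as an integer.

k = 3

obs 1: x=3 → posterior Gamma(6, 13/4)
obs 2: x=2 → posterior Gamma(8, 17/4)
obs 3: x=4 → posterior Gamma(12, 21/4)
obs 4: x=3 → posterior Gamma(15, 25/4)
obs 5: x=2 → posterior Gamma(17, 29/4)
obs 6: x=1 → posterior Gamma(18, 33/4)
obs 7: x=3 → posterior Gamma(21, 37/4)
obs 8: x=1 → posterior Gamma(22, 41/4)
obs 9: x=2 → posterior Gamma(24, 45/4)
obs 10: x=4 → posterior Gamma(28, 49/4)
obs 11: x=0 → posterior Gamma(28, 53/4)
obs 12: x=5 → posterior Gamma(33, 57/4)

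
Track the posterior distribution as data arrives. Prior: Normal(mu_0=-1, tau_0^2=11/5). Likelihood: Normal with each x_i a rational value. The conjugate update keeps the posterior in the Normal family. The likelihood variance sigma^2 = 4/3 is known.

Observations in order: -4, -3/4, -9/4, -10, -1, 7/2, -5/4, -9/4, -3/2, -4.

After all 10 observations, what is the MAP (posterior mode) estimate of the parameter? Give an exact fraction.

obs 1: x=-4 → posterior Normal(-152/53, 44/53)
obs 2: x=-3/4 → posterior Normal(-707/344, 22/43)
obs 3: x=-9/4 → posterior Normal(-251/119, 44/119)
obs 4: x=-10 → posterior Normal(-581/152, 11/38)
obs 5: x=-1 → posterior Normal(-614/185, 44/185)
obs 6: x=7/2 → posterior Normal(-997/436, 22/109)
obs 7: x=-5/4 → posterior Normal(-2159/1004, 44/251)
obs 8: x=-9/4 → posterior Normal(-307/142, 11/71)
obs 9: x=-3/2 → posterior Normal(-1327/634, 44/317)
obs 10: x=-4 → posterior Normal(-1591/700, 22/175)

-1591/700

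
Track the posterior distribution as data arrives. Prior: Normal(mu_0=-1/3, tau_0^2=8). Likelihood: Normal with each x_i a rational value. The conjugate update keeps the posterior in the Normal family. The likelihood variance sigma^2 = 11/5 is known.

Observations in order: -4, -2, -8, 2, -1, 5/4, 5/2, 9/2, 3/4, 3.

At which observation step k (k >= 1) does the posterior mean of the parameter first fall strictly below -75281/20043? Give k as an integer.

k = 3

obs 1: x=-4 → posterior Normal(-491/153, 88/51)
obs 2: x=-2 → posterior Normal(-731/273, 88/91)
obs 3: x=-8 → posterior Normal(-1691/393, 88/131)
obs 4: x=2 → posterior Normal(-1451/513, 88/171)
obs 5: x=-1 → posterior Normal(-1571/633, 88/211)
obs 6: x=5/4 → posterior Normal(-1421/753, 88/251)
obs 7: x=5/2 → posterior Normal(-1121/873, 88/291)
obs 8: x=9/2 → posterior Normal(-581/993, 88/331)
obs 9: x=3/4 → posterior Normal(-491/1113, 88/371)
obs 10: x=3 → posterior Normal(-131/1233, 88/411)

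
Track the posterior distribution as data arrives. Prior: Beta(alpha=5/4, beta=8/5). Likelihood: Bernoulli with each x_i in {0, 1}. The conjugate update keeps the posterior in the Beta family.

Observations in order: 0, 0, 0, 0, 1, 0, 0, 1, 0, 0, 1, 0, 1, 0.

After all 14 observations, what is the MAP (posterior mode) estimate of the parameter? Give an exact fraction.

obs 1: x=0 → posterior Beta(5/4, 13/5)
obs 2: x=0 → posterior Beta(5/4, 18/5)
obs 3: x=0 → posterior Beta(5/4, 23/5)
obs 4: x=0 → posterior Beta(5/4, 28/5)
obs 5: x=1 → posterior Beta(9/4, 28/5)
obs 6: x=0 → posterior Beta(9/4, 33/5)
obs 7: x=0 → posterior Beta(9/4, 38/5)
obs 8: x=1 → posterior Beta(13/4, 38/5)
obs 9: x=0 → posterior Beta(13/4, 43/5)
obs 10: x=0 → posterior Beta(13/4, 48/5)
obs 11: x=1 → posterior Beta(17/4, 48/5)
obs 12: x=0 → posterior Beta(17/4, 53/5)
obs 13: x=1 → posterior Beta(21/4, 53/5)
obs 14: x=0 → posterior Beta(21/4, 58/5)

85/297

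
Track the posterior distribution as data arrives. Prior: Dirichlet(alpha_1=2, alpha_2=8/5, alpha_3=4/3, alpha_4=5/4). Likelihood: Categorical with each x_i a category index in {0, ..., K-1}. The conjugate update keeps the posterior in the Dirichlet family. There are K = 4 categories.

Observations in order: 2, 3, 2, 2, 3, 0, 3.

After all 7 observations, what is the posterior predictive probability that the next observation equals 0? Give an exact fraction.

180/791

obs 1: x=2 → posterior Dirichlet(2, 8/5, 7/3, 5/4)
obs 2: x=3 → posterior Dirichlet(2, 8/5, 7/3, 9/4)
obs 3: x=2 → posterior Dirichlet(2, 8/5, 10/3, 9/4)
obs 4: x=2 → posterior Dirichlet(2, 8/5, 13/3, 9/4)
obs 5: x=3 → posterior Dirichlet(2, 8/5, 13/3, 13/4)
obs 6: x=0 → posterior Dirichlet(3, 8/5, 13/3, 13/4)
obs 7: x=3 → posterior Dirichlet(3, 8/5, 13/3, 17/4)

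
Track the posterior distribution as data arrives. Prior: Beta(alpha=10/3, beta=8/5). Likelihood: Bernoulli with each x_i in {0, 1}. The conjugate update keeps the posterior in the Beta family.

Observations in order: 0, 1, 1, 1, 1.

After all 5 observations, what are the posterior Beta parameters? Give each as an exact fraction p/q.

alpha=22/3, beta=13/5

obs 1: x=0 → posterior Beta(10/3, 13/5)
obs 2: x=1 → posterior Beta(13/3, 13/5)
obs 3: x=1 → posterior Beta(16/3, 13/5)
obs 4: x=1 → posterior Beta(19/3, 13/5)
obs 5: x=1 → posterior Beta(22/3, 13/5)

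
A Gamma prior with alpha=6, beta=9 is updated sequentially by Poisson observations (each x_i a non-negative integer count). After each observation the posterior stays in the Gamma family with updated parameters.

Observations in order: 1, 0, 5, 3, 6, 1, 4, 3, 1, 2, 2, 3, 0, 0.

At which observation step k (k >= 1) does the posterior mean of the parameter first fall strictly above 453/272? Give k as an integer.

k = 8

obs 1: x=1 → posterior Gamma(7, 10)
obs 2: x=0 → posterior Gamma(7, 11)
obs 3: x=5 → posterior Gamma(12, 12)
obs 4: x=3 → posterior Gamma(15, 13)
obs 5: x=6 → posterior Gamma(21, 14)
obs 6: x=1 → posterior Gamma(22, 15)
obs 7: x=4 → posterior Gamma(26, 16)
obs 8: x=3 → posterior Gamma(29, 17)
obs 9: x=1 → posterior Gamma(30, 18)
obs 10: x=2 → posterior Gamma(32, 19)
obs 11: x=2 → posterior Gamma(34, 20)
obs 12: x=3 → posterior Gamma(37, 21)
obs 13: x=0 → posterior Gamma(37, 22)
obs 14: x=0 → posterior Gamma(37, 23)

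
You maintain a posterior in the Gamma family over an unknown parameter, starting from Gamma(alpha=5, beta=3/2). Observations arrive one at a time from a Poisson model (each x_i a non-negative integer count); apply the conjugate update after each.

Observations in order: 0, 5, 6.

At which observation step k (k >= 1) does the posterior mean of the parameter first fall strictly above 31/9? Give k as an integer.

obs 1: x=0 → posterior Gamma(5, 5/2)
obs 2: x=5 → posterior Gamma(10, 7/2)
obs 3: x=6 → posterior Gamma(16, 9/2)

k = 3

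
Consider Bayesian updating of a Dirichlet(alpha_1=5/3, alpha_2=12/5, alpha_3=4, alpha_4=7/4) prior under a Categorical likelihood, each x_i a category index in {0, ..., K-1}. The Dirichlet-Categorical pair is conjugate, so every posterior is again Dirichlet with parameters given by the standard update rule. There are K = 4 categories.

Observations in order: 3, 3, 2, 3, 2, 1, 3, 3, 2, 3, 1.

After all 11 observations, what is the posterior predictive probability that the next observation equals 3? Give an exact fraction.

obs 1: x=3 → posterior Dirichlet(5/3, 12/5, 4, 11/4)
obs 2: x=3 → posterior Dirichlet(5/3, 12/5, 4, 15/4)
obs 3: x=2 → posterior Dirichlet(5/3, 12/5, 5, 15/4)
obs 4: x=3 → posterior Dirichlet(5/3, 12/5, 5, 19/4)
obs 5: x=2 → posterior Dirichlet(5/3, 12/5, 6, 19/4)
obs 6: x=1 → posterior Dirichlet(5/3, 17/5, 6, 19/4)
obs 7: x=3 → posterior Dirichlet(5/3, 17/5, 6, 23/4)
obs 8: x=3 → posterior Dirichlet(5/3, 17/5, 6, 27/4)
obs 9: x=2 → posterior Dirichlet(5/3, 17/5, 7, 27/4)
obs 10: x=3 → posterior Dirichlet(5/3, 17/5, 7, 31/4)
obs 11: x=1 → posterior Dirichlet(5/3, 22/5, 7, 31/4)

465/1249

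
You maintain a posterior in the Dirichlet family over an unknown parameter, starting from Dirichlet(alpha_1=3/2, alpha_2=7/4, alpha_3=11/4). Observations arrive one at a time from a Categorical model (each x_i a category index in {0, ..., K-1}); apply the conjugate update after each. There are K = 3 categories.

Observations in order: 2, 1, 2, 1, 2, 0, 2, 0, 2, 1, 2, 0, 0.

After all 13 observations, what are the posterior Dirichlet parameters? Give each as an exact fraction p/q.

obs 1: x=2 → posterior Dirichlet(3/2, 7/4, 15/4)
obs 2: x=1 → posterior Dirichlet(3/2, 11/4, 15/4)
obs 3: x=2 → posterior Dirichlet(3/2, 11/4, 19/4)
obs 4: x=1 → posterior Dirichlet(3/2, 15/4, 19/4)
obs 5: x=2 → posterior Dirichlet(3/2, 15/4, 23/4)
obs 6: x=0 → posterior Dirichlet(5/2, 15/4, 23/4)
obs 7: x=2 → posterior Dirichlet(5/2, 15/4, 27/4)
obs 8: x=0 → posterior Dirichlet(7/2, 15/4, 27/4)
obs 9: x=2 → posterior Dirichlet(7/2, 15/4, 31/4)
obs 10: x=1 → posterior Dirichlet(7/2, 19/4, 31/4)
obs 11: x=2 → posterior Dirichlet(7/2, 19/4, 35/4)
obs 12: x=0 → posterior Dirichlet(9/2, 19/4, 35/4)
obs 13: x=0 → posterior Dirichlet(11/2, 19/4, 35/4)

alpha_1=11/2, alpha_2=19/4, alpha_3=35/4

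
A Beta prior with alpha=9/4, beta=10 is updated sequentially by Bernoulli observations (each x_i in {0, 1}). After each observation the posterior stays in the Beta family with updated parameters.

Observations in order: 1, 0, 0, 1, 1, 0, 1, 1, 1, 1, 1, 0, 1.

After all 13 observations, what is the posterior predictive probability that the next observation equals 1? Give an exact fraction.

obs 1: x=1 → posterior Beta(13/4, 10)
obs 2: x=0 → posterior Beta(13/4, 11)
obs 3: x=0 → posterior Beta(13/4, 12)
obs 4: x=1 → posterior Beta(17/4, 12)
obs 5: x=1 → posterior Beta(21/4, 12)
obs 6: x=0 → posterior Beta(21/4, 13)
obs 7: x=1 → posterior Beta(25/4, 13)
obs 8: x=1 → posterior Beta(29/4, 13)
obs 9: x=1 → posterior Beta(33/4, 13)
obs 10: x=1 → posterior Beta(37/4, 13)
obs 11: x=1 → posterior Beta(41/4, 13)
obs 12: x=0 → posterior Beta(41/4, 14)
obs 13: x=1 → posterior Beta(45/4, 14)

45/101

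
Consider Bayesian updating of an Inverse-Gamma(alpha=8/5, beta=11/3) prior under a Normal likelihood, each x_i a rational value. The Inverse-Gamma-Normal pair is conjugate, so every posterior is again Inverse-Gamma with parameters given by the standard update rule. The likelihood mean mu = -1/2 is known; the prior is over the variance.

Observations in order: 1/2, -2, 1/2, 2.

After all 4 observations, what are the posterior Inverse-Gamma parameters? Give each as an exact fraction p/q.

obs 1: x=1/2 → posterior Inverse-Gamma(21/10, 25/6)
obs 2: x=-2 → posterior Inverse-Gamma(13/5, 127/24)
obs 3: x=1/2 → posterior Inverse-Gamma(31/10, 139/24)
obs 4: x=2 → posterior Inverse-Gamma(18/5, 107/12)

alpha=18/5, beta=107/12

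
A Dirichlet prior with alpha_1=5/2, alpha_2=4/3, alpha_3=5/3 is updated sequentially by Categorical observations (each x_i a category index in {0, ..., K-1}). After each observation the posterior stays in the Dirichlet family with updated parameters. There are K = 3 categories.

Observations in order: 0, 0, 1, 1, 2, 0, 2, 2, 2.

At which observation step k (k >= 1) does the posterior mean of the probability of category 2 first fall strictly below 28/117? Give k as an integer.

k = 2

obs 1: x=0 → posterior Dirichlet(7/2, 4/3, 5/3)
obs 2: x=0 → posterior Dirichlet(9/2, 4/3, 5/3)
obs 3: x=1 → posterior Dirichlet(9/2, 7/3, 5/3)
obs 4: x=1 → posterior Dirichlet(9/2, 10/3, 5/3)
obs 5: x=2 → posterior Dirichlet(9/2, 10/3, 8/3)
obs 6: x=0 → posterior Dirichlet(11/2, 10/3, 8/3)
obs 7: x=2 → posterior Dirichlet(11/2, 10/3, 11/3)
obs 8: x=2 → posterior Dirichlet(11/2, 10/3, 14/3)
obs 9: x=2 → posterior Dirichlet(11/2, 10/3, 17/3)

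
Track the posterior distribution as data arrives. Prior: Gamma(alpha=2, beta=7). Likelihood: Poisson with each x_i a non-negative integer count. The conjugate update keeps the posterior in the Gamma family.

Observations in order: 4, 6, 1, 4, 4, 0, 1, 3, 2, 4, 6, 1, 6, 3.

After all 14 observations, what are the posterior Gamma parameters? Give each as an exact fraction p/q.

obs 1: x=4 → posterior Gamma(6, 8)
obs 2: x=6 → posterior Gamma(12, 9)
obs 3: x=1 → posterior Gamma(13, 10)
obs 4: x=4 → posterior Gamma(17, 11)
obs 5: x=4 → posterior Gamma(21, 12)
obs 6: x=0 → posterior Gamma(21, 13)
obs 7: x=1 → posterior Gamma(22, 14)
obs 8: x=3 → posterior Gamma(25, 15)
obs 9: x=2 → posterior Gamma(27, 16)
obs 10: x=4 → posterior Gamma(31, 17)
obs 11: x=6 → posterior Gamma(37, 18)
obs 12: x=1 → posterior Gamma(38, 19)
obs 13: x=6 → posterior Gamma(44, 20)
obs 14: x=3 → posterior Gamma(47, 21)

alpha=47, beta=21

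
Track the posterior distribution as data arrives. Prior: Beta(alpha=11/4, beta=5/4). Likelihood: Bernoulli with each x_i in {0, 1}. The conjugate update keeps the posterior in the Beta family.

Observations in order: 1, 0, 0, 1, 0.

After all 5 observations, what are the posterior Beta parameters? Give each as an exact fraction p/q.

obs 1: x=1 → posterior Beta(15/4, 5/4)
obs 2: x=0 → posterior Beta(15/4, 9/4)
obs 3: x=0 → posterior Beta(15/4, 13/4)
obs 4: x=1 → posterior Beta(19/4, 13/4)
obs 5: x=0 → posterior Beta(19/4, 17/4)

alpha=19/4, beta=17/4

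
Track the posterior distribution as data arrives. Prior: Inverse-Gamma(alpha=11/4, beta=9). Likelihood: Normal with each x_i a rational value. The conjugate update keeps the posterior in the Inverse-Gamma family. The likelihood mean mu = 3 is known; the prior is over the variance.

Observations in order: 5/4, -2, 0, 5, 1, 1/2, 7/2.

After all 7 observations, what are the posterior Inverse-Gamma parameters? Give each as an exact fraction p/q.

obs 1: x=5/4 → posterior Inverse-Gamma(13/4, 337/32)
obs 2: x=-2 → posterior Inverse-Gamma(15/4, 737/32)
obs 3: x=0 → posterior Inverse-Gamma(17/4, 881/32)
obs 4: x=5 → posterior Inverse-Gamma(19/4, 945/32)
obs 5: x=1 → posterior Inverse-Gamma(21/4, 1009/32)
obs 6: x=1/2 → posterior Inverse-Gamma(23/4, 1109/32)
obs 7: x=7/2 → posterior Inverse-Gamma(25/4, 1113/32)

alpha=25/4, beta=1113/32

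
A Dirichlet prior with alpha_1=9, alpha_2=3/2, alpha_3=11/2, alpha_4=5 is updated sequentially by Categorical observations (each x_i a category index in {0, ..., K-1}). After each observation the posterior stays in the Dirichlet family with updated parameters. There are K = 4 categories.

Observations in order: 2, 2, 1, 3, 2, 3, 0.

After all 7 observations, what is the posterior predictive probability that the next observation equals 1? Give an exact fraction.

obs 1: x=2 → posterior Dirichlet(9, 3/2, 13/2, 5)
obs 2: x=2 → posterior Dirichlet(9, 3/2, 15/2, 5)
obs 3: x=1 → posterior Dirichlet(9, 5/2, 15/2, 5)
obs 4: x=3 → posterior Dirichlet(9, 5/2, 15/2, 6)
obs 5: x=2 → posterior Dirichlet(9, 5/2, 17/2, 6)
obs 6: x=3 → posterior Dirichlet(9, 5/2, 17/2, 7)
obs 7: x=0 → posterior Dirichlet(10, 5/2, 17/2, 7)

5/56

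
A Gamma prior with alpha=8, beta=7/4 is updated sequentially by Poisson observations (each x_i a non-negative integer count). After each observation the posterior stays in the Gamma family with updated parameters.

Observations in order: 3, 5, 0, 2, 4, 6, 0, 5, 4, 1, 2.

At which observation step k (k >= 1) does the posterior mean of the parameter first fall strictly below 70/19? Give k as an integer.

k = 3

obs 1: x=3 → posterior Gamma(11, 11/4)
obs 2: x=5 → posterior Gamma(16, 15/4)
obs 3: x=0 → posterior Gamma(16, 19/4)
obs 4: x=2 → posterior Gamma(18, 23/4)
obs 5: x=4 → posterior Gamma(22, 27/4)
obs 6: x=6 → posterior Gamma(28, 31/4)
obs 7: x=0 → posterior Gamma(28, 35/4)
obs 8: x=5 → posterior Gamma(33, 39/4)
obs 9: x=4 → posterior Gamma(37, 43/4)
obs 10: x=1 → posterior Gamma(38, 47/4)
obs 11: x=2 → posterior Gamma(40, 51/4)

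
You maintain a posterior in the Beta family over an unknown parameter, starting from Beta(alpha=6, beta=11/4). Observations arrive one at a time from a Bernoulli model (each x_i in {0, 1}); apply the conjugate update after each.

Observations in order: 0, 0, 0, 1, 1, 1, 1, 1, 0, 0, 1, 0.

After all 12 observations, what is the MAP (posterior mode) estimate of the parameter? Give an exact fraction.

obs 1: x=0 → posterior Beta(6, 15/4)
obs 2: x=0 → posterior Beta(6, 19/4)
obs 3: x=0 → posterior Beta(6, 23/4)
obs 4: x=1 → posterior Beta(7, 23/4)
obs 5: x=1 → posterior Beta(8, 23/4)
obs 6: x=1 → posterior Beta(9, 23/4)
obs 7: x=1 → posterior Beta(10, 23/4)
obs 8: x=1 → posterior Beta(11, 23/4)
obs 9: x=0 → posterior Beta(11, 27/4)
obs 10: x=0 → posterior Beta(11, 31/4)
obs 11: x=1 → posterior Beta(12, 31/4)
obs 12: x=0 → posterior Beta(12, 35/4)

44/75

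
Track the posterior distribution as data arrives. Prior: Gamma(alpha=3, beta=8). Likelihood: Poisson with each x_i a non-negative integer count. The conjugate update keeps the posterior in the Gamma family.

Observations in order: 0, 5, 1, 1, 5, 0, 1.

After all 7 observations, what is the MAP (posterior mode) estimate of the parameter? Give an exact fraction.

1

obs 1: x=0 → posterior Gamma(3, 9)
obs 2: x=5 → posterior Gamma(8, 10)
obs 3: x=1 → posterior Gamma(9, 11)
obs 4: x=1 → posterior Gamma(10, 12)
obs 5: x=5 → posterior Gamma(15, 13)
obs 6: x=0 → posterior Gamma(15, 14)
obs 7: x=1 → posterior Gamma(16, 15)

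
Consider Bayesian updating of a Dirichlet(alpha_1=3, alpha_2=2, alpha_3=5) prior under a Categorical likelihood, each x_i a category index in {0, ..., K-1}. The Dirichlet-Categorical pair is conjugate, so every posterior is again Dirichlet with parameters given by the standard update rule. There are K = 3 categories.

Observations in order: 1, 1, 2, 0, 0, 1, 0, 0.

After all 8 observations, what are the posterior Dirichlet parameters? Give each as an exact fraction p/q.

obs 1: x=1 → posterior Dirichlet(3, 3, 5)
obs 2: x=1 → posterior Dirichlet(3, 4, 5)
obs 3: x=2 → posterior Dirichlet(3, 4, 6)
obs 4: x=0 → posterior Dirichlet(4, 4, 6)
obs 5: x=0 → posterior Dirichlet(5, 4, 6)
obs 6: x=1 → posterior Dirichlet(5, 5, 6)
obs 7: x=0 → posterior Dirichlet(6, 5, 6)
obs 8: x=0 → posterior Dirichlet(7, 5, 6)

alpha_1=7, alpha_2=5, alpha_3=6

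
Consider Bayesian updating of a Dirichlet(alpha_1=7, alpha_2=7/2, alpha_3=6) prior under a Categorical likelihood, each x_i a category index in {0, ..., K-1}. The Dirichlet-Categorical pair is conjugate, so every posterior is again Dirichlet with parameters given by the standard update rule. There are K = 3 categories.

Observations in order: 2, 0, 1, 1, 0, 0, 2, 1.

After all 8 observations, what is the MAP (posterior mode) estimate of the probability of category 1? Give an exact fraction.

11/43

obs 1: x=2 → posterior Dirichlet(7, 7/2, 7)
obs 2: x=0 → posterior Dirichlet(8, 7/2, 7)
obs 3: x=1 → posterior Dirichlet(8, 9/2, 7)
obs 4: x=1 → posterior Dirichlet(8, 11/2, 7)
obs 5: x=0 → posterior Dirichlet(9, 11/2, 7)
obs 6: x=0 → posterior Dirichlet(10, 11/2, 7)
obs 7: x=2 → posterior Dirichlet(10, 11/2, 8)
obs 8: x=1 → posterior Dirichlet(10, 13/2, 8)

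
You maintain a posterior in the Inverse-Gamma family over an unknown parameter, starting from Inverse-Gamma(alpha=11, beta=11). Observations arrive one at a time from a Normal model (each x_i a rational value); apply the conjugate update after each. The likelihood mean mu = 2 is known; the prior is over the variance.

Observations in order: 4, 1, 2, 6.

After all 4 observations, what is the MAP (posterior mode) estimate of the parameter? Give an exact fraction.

43/28

obs 1: x=4 → posterior Inverse-Gamma(23/2, 13)
obs 2: x=1 → posterior Inverse-Gamma(12, 27/2)
obs 3: x=2 → posterior Inverse-Gamma(25/2, 27/2)
obs 4: x=6 → posterior Inverse-Gamma(13, 43/2)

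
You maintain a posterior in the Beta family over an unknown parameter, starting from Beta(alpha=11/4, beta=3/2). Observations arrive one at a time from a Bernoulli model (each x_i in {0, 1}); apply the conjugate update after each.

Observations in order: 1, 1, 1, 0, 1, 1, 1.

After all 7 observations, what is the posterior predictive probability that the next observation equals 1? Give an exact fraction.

obs 1: x=1 → posterior Beta(15/4, 3/2)
obs 2: x=1 → posterior Beta(19/4, 3/2)
obs 3: x=1 → posterior Beta(23/4, 3/2)
obs 4: x=0 → posterior Beta(23/4, 5/2)
obs 5: x=1 → posterior Beta(27/4, 5/2)
obs 6: x=1 → posterior Beta(31/4, 5/2)
obs 7: x=1 → posterior Beta(35/4, 5/2)

7/9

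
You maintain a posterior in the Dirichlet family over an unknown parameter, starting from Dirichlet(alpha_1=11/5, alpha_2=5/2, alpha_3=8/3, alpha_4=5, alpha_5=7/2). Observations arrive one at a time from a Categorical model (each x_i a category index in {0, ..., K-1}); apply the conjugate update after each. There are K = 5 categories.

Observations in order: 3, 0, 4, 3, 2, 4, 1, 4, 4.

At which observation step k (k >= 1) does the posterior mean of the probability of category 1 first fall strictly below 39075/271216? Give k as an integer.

obs 1: x=3 → posterior Dirichlet(11/5, 5/2, 8/3, 6, 7/2)
obs 2: x=0 → posterior Dirichlet(16/5, 5/2, 8/3, 6, 7/2)
obs 3: x=4 → posterior Dirichlet(16/5, 5/2, 8/3, 6, 9/2)
obs 4: x=3 → posterior Dirichlet(16/5, 5/2, 8/3, 7, 9/2)
obs 5: x=2 → posterior Dirichlet(16/5, 5/2, 11/3, 7, 9/2)
obs 6: x=4 → posterior Dirichlet(16/5, 5/2, 11/3, 7, 11/2)
obs 7: x=1 → posterior Dirichlet(16/5, 7/2, 11/3, 7, 11/2)
obs 8: x=4 → posterior Dirichlet(16/5, 7/2, 11/3, 7, 13/2)
obs 9: x=4 → posterior Dirichlet(16/5, 7/2, 11/3, 7, 15/2)

k = 2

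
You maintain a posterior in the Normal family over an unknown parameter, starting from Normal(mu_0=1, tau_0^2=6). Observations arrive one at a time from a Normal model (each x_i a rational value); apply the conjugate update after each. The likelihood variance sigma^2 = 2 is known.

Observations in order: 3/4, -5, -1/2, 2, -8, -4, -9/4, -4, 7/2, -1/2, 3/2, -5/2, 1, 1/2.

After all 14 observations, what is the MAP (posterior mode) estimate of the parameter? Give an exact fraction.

-103/86

obs 1: x=3/4 → posterior Normal(13/16, 3/2)
obs 2: x=-5 → posterior Normal(-47/28, 6/7)
obs 3: x=-1/2 → posterior Normal(-53/40, 3/5)
obs 4: x=2 → posterior Normal(-29/52, 6/13)
obs 5: x=-8 → posterior Normal(-125/64, 3/8)
obs 6: x=-4 → posterior Normal(-173/76, 6/19)
obs 7: x=-9/4 → posterior Normal(-25/11, 3/11)
obs 8: x=-4 → posterior Normal(-62/25, 6/25)
obs 9: x=7/2 → posterior Normal(-103/56, 3/14)
obs 10: x=-1/2 → posterior Normal(-53/31, 6/31)
obs 11: x=3/2 → posterior Normal(-97/68, 3/17)
obs 12: x=-5/2 → posterior Normal(-56/37, 6/37)
obs 13: x=1 → posterior Normal(-53/40, 3/20)
obs 14: x=1/2 → posterior Normal(-103/86, 6/43)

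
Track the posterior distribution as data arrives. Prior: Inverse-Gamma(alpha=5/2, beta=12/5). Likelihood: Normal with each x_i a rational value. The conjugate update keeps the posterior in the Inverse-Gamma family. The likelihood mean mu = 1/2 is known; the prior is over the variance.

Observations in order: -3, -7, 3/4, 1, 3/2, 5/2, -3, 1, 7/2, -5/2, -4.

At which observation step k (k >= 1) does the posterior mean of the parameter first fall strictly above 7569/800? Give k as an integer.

k = 2

obs 1: x=-3 → posterior Inverse-Gamma(3, 341/40)
obs 2: x=-7 → posterior Inverse-Gamma(7/2, 733/20)
obs 3: x=3/4 → posterior Inverse-Gamma(4, 5869/160)
obs 4: x=1 → posterior Inverse-Gamma(9/2, 5889/160)
obs 5: x=3/2 → posterior Inverse-Gamma(5, 5969/160)
obs 6: x=5/2 → posterior Inverse-Gamma(11/2, 6289/160)
obs 7: x=-3 → posterior Inverse-Gamma(6, 7269/160)
obs 8: x=1 → posterior Inverse-Gamma(13/2, 7289/160)
obs 9: x=7/2 → posterior Inverse-Gamma(7, 8009/160)
obs 10: x=-5/2 → posterior Inverse-Gamma(15/2, 8729/160)
obs 11: x=-4 → posterior Inverse-Gamma(8, 10349/160)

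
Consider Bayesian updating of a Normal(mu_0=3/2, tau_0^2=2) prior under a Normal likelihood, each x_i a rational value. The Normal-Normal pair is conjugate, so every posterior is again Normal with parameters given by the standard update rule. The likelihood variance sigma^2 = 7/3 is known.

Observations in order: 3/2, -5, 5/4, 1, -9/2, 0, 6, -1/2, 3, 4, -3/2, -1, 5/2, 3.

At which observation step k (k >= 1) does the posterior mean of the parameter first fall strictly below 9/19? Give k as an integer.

k = 2

obs 1: x=3/2 → posterior Normal(3/2, 14/13)
obs 2: x=-5 → posterior Normal(-21/38, 14/19)
obs 3: x=5/4 → posterior Normal(-3/25, 14/25)
obs 4: x=1 → posterior Normal(3/31, 14/31)
obs 5: x=-9/2 → posterior Normal(-24/37, 14/37)
obs 6: x=0 → posterior Normal(-24/43, 14/43)
obs 7: x=6 → posterior Normal(12/49, 2/7)
obs 8: x=-1/2 → posterior Normal(9/55, 14/55)
obs 9: x=3 → posterior Normal(27/61, 14/61)
obs 10: x=4 → posterior Normal(51/67, 14/67)
obs 11: x=-3/2 → posterior Normal(42/73, 14/73)
obs 12: x=-1 → posterior Normal(36/79, 14/79)
obs 13: x=5/2 → posterior Normal(3/5, 14/85)
obs 14: x=3 → posterior Normal(69/91, 2/13)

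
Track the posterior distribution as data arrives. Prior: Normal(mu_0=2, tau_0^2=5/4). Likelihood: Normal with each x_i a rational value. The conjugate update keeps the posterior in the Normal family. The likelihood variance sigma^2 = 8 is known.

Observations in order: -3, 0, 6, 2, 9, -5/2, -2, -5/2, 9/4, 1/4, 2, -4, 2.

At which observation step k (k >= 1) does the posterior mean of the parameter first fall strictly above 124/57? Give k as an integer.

obs 1: x=-3 → posterior Normal(49/37, 40/37)
obs 2: x=0 → posterior Normal(7/6, 20/21)
obs 3: x=6 → posterior Normal(79/47, 40/47)
obs 4: x=2 → posterior Normal(89/52, 10/13)
obs 5: x=9 → posterior Normal(134/57, 40/57)
obs 6: x=-5/2 → posterior Normal(243/124, 20/31)
obs 7: x=-2 → posterior Normal(223/134, 40/67)
obs 8: x=-5/2 → posterior Normal(11/8, 5/9)
obs 9: x=9/4 → posterior Normal(63/44, 40/77)
obs 10: x=1/4 → posterior Normal(223/164, 20/41)
obs 11: x=2 → posterior Normal(81/58, 40/87)
obs 12: x=-4 → posterior Normal(203/184, 10/23)
obs 13: x=2 → posterior Normal(223/194, 40/97)

k = 5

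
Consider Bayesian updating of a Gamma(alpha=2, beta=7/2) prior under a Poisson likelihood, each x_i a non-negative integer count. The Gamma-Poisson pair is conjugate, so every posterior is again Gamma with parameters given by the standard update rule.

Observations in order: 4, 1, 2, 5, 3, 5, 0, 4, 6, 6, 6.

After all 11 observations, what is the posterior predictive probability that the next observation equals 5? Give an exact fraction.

obs 1: x=4 → posterior Gamma(6, 9/2)
obs 2: x=1 → posterior Gamma(7, 11/2)
obs 3: x=2 → posterior Gamma(9, 13/2)
obs 4: x=5 → posterior Gamma(14, 15/2)
obs 5: x=3 → posterior Gamma(17, 17/2)
obs 6: x=5 → posterior Gamma(22, 19/2)
obs 7: x=0 → posterior Gamma(22, 21/2)
obs 8: x=4 → posterior Gamma(26, 23/2)
obs 9: x=6 → posterior Gamma(32, 25/2)
obs 10: x=6 → posterior Gamma(38, 27/2)
obs 11: x=6 → posterior Gamma(44, 29/2)

1214067286612244539651645228873198554273157414368584036859938539999507968/11932267966476130911517907186867185074148138371734008968629799047943267871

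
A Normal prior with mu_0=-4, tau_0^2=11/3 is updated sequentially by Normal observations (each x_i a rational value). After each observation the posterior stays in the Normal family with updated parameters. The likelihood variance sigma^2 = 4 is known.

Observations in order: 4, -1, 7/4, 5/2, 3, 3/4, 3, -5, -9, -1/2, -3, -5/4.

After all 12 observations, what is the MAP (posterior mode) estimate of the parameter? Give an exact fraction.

obs 1: x=4 → posterior Normal(-4/23, 44/23)
obs 2: x=-1 → posterior Normal(-15/34, 22/17)
obs 3: x=7/4 → posterior Normal(17/180, 44/45)
obs 4: x=5/2 → posterior Normal(127/224, 11/14)
obs 5: x=3 → posterior Normal(259/268, 44/67)
obs 6: x=3/4 → posterior Normal(73/78, 22/39)
obs 7: x=3 → posterior Normal(106/89, 44/89)
obs 8: x=-5 → posterior Normal(51/100, 11/25)
obs 9: x=-9 → posterior Normal(-16/37, 44/111)
obs 10: x=-1/2 → posterior Normal(-107/244, 22/61)
obs 11: x=-3 → posterior Normal(-173/266, 44/133)
obs 12: x=-5/4 → posterior Normal(-401/576, 11/36)

-401/576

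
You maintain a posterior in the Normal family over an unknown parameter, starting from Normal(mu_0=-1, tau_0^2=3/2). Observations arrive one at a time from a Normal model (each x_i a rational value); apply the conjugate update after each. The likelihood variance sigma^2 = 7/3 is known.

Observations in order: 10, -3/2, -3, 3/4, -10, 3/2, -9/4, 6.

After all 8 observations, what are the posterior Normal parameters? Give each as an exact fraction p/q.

mu_0=-1/172, tau_0^2=21/86

obs 1: x=10 → posterior Normal(76/23, 21/23)
obs 2: x=-3/2 → posterior Normal(125/64, 21/32)
obs 3: x=-3 → posterior Normal(71/82, 21/41)
obs 4: x=3/4 → posterior Normal(169/200, 21/50)
obs 5: x=-10 → posterior Normal(-191/236, 21/59)
obs 6: x=3/2 → posterior Normal(-137/272, 21/68)
obs 7: x=-9/4 → posterior Normal(-109/154, 3/11)
obs 8: x=6 → posterior Normal(-1/172, 21/86)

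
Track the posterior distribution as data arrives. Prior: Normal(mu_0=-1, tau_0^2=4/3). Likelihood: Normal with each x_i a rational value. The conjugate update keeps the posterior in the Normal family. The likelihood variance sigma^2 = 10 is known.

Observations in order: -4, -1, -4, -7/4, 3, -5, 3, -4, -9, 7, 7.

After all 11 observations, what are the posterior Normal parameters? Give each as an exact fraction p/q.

mu_0=-65/74, tau_0^2=20/37

obs 1: x=-4 → posterior Normal(-23/17, 20/17)
obs 2: x=-1 → posterior Normal(-25/19, 20/19)
obs 3: x=-4 → posterior Normal(-11/7, 20/21)
obs 4: x=-7/4 → posterior Normal(-73/46, 20/23)
obs 5: x=3 → posterior Normal(-61/50, 4/5)
obs 6: x=-5 → posterior Normal(-3/2, 20/27)
obs 7: x=3 → posterior Normal(-69/58, 20/29)
obs 8: x=-4 → posterior Normal(-85/62, 20/31)
obs 9: x=-9 → posterior Normal(-11/6, 20/33)
obs 10: x=7 → posterior Normal(-93/70, 4/7)
obs 11: x=7 → posterior Normal(-65/74, 20/37)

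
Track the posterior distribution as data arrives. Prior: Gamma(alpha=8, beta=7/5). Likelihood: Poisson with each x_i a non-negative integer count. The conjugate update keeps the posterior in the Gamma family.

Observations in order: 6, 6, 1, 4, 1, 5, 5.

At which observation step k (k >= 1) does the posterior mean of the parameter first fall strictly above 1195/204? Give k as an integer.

k = 2

obs 1: x=6 → posterior Gamma(14, 12/5)
obs 2: x=6 → posterior Gamma(20, 17/5)
obs 3: x=1 → posterior Gamma(21, 22/5)
obs 4: x=4 → posterior Gamma(25, 27/5)
obs 5: x=1 → posterior Gamma(26, 32/5)
obs 6: x=5 → posterior Gamma(31, 37/5)
obs 7: x=5 → posterior Gamma(36, 42/5)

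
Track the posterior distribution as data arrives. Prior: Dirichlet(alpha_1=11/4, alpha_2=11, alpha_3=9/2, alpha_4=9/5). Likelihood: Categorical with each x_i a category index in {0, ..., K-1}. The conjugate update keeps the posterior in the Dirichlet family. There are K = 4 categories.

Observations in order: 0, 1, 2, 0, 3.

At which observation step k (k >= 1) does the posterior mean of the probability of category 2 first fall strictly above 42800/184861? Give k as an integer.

obs 1: x=0 → posterior Dirichlet(15/4, 11, 9/2, 9/5)
obs 2: x=1 → posterior Dirichlet(15/4, 12, 9/2, 9/5)
obs 3: x=2 → posterior Dirichlet(15/4, 12, 11/2, 9/5)
obs 4: x=0 → posterior Dirichlet(19/4, 12, 11/2, 9/5)
obs 5: x=3 → posterior Dirichlet(19/4, 12, 11/2, 14/5)

k = 3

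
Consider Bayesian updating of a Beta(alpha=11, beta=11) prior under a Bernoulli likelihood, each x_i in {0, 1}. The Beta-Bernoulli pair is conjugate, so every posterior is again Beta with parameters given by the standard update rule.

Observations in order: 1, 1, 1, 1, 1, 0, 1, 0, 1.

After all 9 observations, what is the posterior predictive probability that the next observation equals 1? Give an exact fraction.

18/31

obs 1: x=1 → posterior Beta(12, 11)
obs 2: x=1 → posterior Beta(13, 11)
obs 3: x=1 → posterior Beta(14, 11)
obs 4: x=1 → posterior Beta(15, 11)
obs 5: x=1 → posterior Beta(16, 11)
obs 6: x=0 → posterior Beta(16, 12)
obs 7: x=1 → posterior Beta(17, 12)
obs 8: x=0 → posterior Beta(17, 13)
obs 9: x=1 → posterior Beta(18, 13)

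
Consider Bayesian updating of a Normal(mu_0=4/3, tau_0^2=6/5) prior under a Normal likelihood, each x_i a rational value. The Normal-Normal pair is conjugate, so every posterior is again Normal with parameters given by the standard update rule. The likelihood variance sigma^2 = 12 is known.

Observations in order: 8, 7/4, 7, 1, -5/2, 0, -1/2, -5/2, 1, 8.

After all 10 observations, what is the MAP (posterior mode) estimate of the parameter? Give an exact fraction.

obs 1: x=8 → posterior Normal(64/33, 12/11)
obs 2: x=7/4 → posterior Normal(277/144, 1)
obs 3: x=7 → posterior Normal(361/156, 12/13)
obs 4: x=1 → posterior Normal(373/168, 6/7)
obs 5: x=-5/2 → posterior Normal(343/180, 4/5)
obs 6: x=0 → posterior Normal(343/192, 3/4)
obs 7: x=-1/2 → posterior Normal(337/204, 12/17)
obs 8: x=-5/2 → posterior Normal(307/216, 2/3)
obs 9: x=1 → posterior Normal(319/228, 12/19)
obs 10: x=8 → posterior Normal(83/48, 3/5)

83/48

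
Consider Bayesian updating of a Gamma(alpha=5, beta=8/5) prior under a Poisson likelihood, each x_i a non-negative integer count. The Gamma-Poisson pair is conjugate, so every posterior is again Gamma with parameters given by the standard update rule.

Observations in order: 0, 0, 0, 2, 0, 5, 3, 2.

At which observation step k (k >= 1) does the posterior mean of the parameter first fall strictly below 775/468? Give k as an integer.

k = 2

obs 1: x=0 → posterior Gamma(5, 13/5)
obs 2: x=0 → posterior Gamma(5, 18/5)
obs 3: x=0 → posterior Gamma(5, 23/5)
obs 4: x=2 → posterior Gamma(7, 28/5)
obs 5: x=0 → posterior Gamma(7, 33/5)
obs 6: x=5 → posterior Gamma(12, 38/5)
obs 7: x=3 → posterior Gamma(15, 43/5)
obs 8: x=2 → posterior Gamma(17, 48/5)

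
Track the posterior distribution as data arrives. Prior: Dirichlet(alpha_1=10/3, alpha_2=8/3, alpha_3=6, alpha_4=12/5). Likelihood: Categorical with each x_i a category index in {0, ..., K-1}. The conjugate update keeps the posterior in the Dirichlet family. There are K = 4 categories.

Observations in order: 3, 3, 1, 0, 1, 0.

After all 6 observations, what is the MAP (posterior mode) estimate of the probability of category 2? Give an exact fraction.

obs 1: x=3 → posterior Dirichlet(10/3, 8/3, 6, 17/5)
obs 2: x=3 → posterior Dirichlet(10/3, 8/3, 6, 22/5)
obs 3: x=1 → posterior Dirichlet(10/3, 11/3, 6, 22/5)
obs 4: x=0 → posterior Dirichlet(13/3, 11/3, 6, 22/5)
obs 5: x=1 → posterior Dirichlet(13/3, 14/3, 6, 22/5)
obs 6: x=0 → posterior Dirichlet(16/3, 14/3, 6, 22/5)

25/82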